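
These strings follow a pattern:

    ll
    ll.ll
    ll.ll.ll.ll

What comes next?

Every step duplicates the string with '.' between the halves.
Doubling ll.ll.ll.ll with '.' between the halves:

ll.ll.ll.ll.ll.ll.ll.ll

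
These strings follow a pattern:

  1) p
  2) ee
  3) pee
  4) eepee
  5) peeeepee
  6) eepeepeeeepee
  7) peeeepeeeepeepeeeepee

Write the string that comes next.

eepeepeeeepeepeeeepeeeepeepeeeepee

From term 3 onward, concatenate the second-to-last term with the last: p·ee = pee, ee·pee = eepee, …
Continuing: eepeepeeeepee · peeeepeeeepeepeeeepee gives term 8.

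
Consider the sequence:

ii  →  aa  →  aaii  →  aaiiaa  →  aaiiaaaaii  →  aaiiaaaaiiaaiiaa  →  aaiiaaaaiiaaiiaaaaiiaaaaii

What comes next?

aaiiaaaaiiaaiiaaaaiiaaaaiiaaiiaaaaiiaaiiaa

Each term (from the third on) is the previous term followed by the one before it: term 3 = aa·ii = aaii.
Continuing: aaiiaaaaiiaaiiaaaaiiaaaaii · aaiiaaaaiiaaiiaa gives term 8.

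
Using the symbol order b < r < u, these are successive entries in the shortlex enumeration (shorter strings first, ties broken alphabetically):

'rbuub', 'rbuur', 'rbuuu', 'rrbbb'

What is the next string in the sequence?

Find the rightmost character of rrbbb below u, bump it to the next letter, and reset everything to its right to b.

rrbbr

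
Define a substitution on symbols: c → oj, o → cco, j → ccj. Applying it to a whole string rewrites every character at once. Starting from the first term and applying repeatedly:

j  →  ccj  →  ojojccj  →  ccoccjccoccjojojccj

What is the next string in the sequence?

Rewriting the 19 symbols of ccoccjccoccjojojccj one by one yields oj oj cco oj oj ccj oj oj cco oj oj ccj cco ccj cco ccj oj oj ccj; concatenated:

ojojccoojojccjojojccoojojccjccoccjccoccjojojccj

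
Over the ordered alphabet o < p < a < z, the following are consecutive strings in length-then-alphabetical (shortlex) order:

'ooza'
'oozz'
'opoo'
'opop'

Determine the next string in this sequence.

Treat opop as a base-4 numeral over the given alphabet and add one, carrying through any trailing z's.

opoa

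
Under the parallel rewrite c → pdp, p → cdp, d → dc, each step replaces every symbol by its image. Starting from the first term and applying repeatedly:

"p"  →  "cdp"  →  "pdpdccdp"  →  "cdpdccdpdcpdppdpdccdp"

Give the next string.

Applying the rule to each of the 21 symbols of cdpdccdpdcpdppdpdccdp gives the pieces pdp dc cdp dc pdp pdp dc cdp dc pdp cdp dc cdp cdp dc cdp dc pdp pdp dc cdp, which concatenate to the answer.

pdpdccdpdcpdppdpdccdpdcpdpcdpdccdpcdpdccdpdcpdppdpdccdp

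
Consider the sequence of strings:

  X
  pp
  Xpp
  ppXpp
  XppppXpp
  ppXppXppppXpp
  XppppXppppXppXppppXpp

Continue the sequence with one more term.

This is a Fibonacci-style word recurrence s(k) = s(k−2)·s(k−1): e.g. X·pp = Xpp.
So term 8 is ppXppXppppXpp·XppppXppppXppXppppXpp.

ppXppXppppXppXppppXppppXppXppppXpp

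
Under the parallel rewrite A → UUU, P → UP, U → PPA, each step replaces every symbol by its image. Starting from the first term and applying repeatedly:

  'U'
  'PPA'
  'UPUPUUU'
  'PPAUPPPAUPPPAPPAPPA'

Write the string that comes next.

Applying the rule to each of the 19 symbols of PPAUPPPAUPPPAPPAPPA gives the pieces UP UP UUU PPA UP UP UP UUU PPA UP UP UP UUU UP UP UUU UP UP UUU, which concatenate to the answer.

UPUPUUUPPAUPUPUPUUUPPAUPUPUPUUUUPUPUUUUPUPUUU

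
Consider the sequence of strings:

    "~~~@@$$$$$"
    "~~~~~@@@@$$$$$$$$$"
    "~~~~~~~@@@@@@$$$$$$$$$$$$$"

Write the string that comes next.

~~~~~~~~~@@@@@@@@$$$$$$$$$$$$$$$$$

Term n consists of 2n+1 ~'s, followed by 2n @'s, followed by 4n+1 $'s (n = 1, 2, …).
Setting n = 4 gives 9, 8, 17 characters in each block.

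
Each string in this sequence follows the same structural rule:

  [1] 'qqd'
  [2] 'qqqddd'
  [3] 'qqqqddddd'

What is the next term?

qqqqqddddddd

Term n consists of n+1 q's, followed by 2n-1 d's (n = 1, 2, …).
Setting n = 4 gives 5, 7 characters in each block.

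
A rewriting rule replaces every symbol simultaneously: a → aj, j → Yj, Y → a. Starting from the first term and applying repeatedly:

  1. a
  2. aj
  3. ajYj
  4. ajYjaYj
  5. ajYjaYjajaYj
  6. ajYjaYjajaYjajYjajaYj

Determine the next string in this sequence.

Applying the rule to each of the 21 symbols of ajYjaYjajaYjajYjajaYj gives the pieces aj Yj a Yj aj a Yj aj Yj aj a Yj aj Yj a Yj aj Yj aj a Yj, which concatenate to the answer.

ajYjaYjajaYjajYjajaYjajYjaYjajYjajaYj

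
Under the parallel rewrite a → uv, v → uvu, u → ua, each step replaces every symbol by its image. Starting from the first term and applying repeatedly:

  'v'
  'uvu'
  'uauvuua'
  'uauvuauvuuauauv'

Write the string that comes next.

Rewriting the 15 symbols of uauvuauvuuauauv one by one yields ua uv ua uvu ua uv ua uvu ua ua uv ua uv ua uvu; concatenated:

uauvuauvuuauvuauvuuauauvuauvuauvu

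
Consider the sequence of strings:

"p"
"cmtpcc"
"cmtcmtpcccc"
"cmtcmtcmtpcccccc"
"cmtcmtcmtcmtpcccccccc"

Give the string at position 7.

cmtcmtcmtcmtcmtcmtpcccccccccccc

Each term wraps the previous one in cmt on the left and cc on the right.
From cmtcmtcmtcmtpcccccccc, 2 further steps: cmtcmtcmtcmtpcccccccc → cmtcmtcmtcmtcmtpcccccccccc → (answer).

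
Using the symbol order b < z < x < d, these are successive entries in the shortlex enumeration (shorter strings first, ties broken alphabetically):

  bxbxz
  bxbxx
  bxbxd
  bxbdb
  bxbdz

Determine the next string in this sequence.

bxbdx

The successor of bxbdz increments the rightmost position that isn't already d and resets every position after it to b.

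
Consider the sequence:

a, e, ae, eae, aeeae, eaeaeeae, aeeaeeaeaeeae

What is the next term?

Each term (from the third on) is the two preceding terms concatenated in order: term 3 = a·e = ae.
The next term joins eaeaeeae and aeeaeeaeaeeae.

eaeaeeaeaeeaeeaeaeeae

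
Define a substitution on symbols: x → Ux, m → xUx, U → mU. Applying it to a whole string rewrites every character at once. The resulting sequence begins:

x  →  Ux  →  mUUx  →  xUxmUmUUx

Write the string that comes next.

Rewriting each symbol of xUxmUmUUx: x→Ux, U→mU, x→Ux, m→xUx, U→mU, m→xUx, U→mU, U→mU, x→Ux, which concatenates to Ux mU Ux xUx mU xUx mU mU Ux.

UxmUUxxUxmUxUxmUmUUx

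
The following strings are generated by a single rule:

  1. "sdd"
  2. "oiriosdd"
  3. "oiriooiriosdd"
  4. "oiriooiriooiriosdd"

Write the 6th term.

oiriooiriooiriooiriooiriosdd

The strings grow by a fixed prefix oirio each time.
From oiriooiriooiriosdd, 2 further steps: oiriooiriooiriosdd → oiriooiriooiriooiriosdd → (answer).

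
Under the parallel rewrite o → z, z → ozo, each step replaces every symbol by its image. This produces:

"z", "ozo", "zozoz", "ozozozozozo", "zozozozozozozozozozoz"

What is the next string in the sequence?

Replace each of the 21 characters of zozozozozozozozozozoz in place — ozo z ozo z ozo z ozo z ozo z ozo z ozo z ozo z ozo z ozo z ozo — and concatenate.

ozozozozozozozozozozozozozozozozozozozozozo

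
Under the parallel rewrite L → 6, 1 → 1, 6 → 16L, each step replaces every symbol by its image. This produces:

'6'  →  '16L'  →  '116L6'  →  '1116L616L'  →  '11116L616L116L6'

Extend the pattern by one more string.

111116L616L116L61116L616L

Replace each of the 15 characters of 11116L616L116L6 in place — 1 1 1 1 16L 6 16L 1 16L 6 1 1 16L 6 16L — and concatenate.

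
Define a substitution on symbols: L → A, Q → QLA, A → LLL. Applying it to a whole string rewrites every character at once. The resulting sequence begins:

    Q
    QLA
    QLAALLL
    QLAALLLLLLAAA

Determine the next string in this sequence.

QLAALLLLLLAAAAAALLLLLLLLL

Replace each of the 13 characters of QLAALLLLLLAAA in place — QLA A LLL LLL A A A A A A LLL LLL LLL — and concatenate.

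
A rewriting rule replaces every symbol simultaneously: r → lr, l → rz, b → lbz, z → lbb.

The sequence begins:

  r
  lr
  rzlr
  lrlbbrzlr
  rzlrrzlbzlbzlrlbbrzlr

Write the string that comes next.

lrlbbrzlrlrlbbrzlbzlbbrzlbzlbbrzlrrzlbzlbzlrlbbrzlr

φ(rzlrrzlbzlbzlrlbbrzlr) expands symbol-by-symbol to lr lbb rz lr lr lbb rz lbz lbb rz lbz lbb rz lr rz lbz lbz lr lbb rz lr; joining the 21 pieces gives the next term.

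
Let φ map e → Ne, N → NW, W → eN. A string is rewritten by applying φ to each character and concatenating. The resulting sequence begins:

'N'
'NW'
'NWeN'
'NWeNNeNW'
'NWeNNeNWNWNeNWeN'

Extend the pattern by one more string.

NWeNNeNWNWNeNWeNNWeNNWNeNWeNNeNW

Applying the rule to each of the 16 symbols of NWeNNeNWNWNeNWeN gives the pieces NW eN Ne NW NW Ne NW eN NW eN NW Ne NW eN Ne NW, which concatenate to the answer.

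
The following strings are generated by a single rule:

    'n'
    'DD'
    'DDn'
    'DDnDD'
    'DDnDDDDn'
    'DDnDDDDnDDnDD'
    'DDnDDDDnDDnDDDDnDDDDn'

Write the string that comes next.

DDnDDDDnDDnDDDDnDDDDnDDnDDDDnDDnDD

Each term (from the third on) is the previous term followed by the one before it: term 3 = DD·n = DDn.
The next term joins DDnDDDDnDDnDDDDnDDDDn and DDnDDDDnDDnDD.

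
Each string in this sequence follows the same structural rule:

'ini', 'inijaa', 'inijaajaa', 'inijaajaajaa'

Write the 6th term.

Every step adds jaa to the end: s(k+1) = s(k)·jaa.
From inijaajaajaa, 2 further steps: inijaajaajaa → inijaajaajaajaa → (answer).

inijaajaajaajaajaa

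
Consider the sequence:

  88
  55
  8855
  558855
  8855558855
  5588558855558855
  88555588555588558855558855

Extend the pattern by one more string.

From term 3 onward, concatenate the second-to-last term with the last: 88·55 = 8855, 55·8855 = 558855, …
Continuing: 5588558855558855 · 88555588555588558855558855 gives term 8.

558855885555885588555588555588558855558855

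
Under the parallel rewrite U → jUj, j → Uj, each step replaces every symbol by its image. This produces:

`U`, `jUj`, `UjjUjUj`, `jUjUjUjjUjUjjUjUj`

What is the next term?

Replace each of the 17 characters of jUjUjUjjUjUjjUjUj in place — Uj jUj Uj jUj Uj jUj Uj Uj jUj Uj jUj Uj Uj jUj Uj jUj Uj — and concatenate.

UjjUjUjjUjUjjUjUjUjjUjUjjUjUjUjjUjUjjUjUj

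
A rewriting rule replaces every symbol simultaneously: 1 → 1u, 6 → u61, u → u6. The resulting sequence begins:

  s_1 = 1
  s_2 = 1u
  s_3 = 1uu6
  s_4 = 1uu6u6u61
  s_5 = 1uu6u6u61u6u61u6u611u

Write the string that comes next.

Replace each of the 21 characters of 1uu6u6u61u6u61u6u611u in place — 1u u6 u6 u61 u6 u61 u6 u61 1u u6 u61 u6 u61 1u u6 u61 u6 u61 1u 1u u6 — and concatenate.

1uu6u6u61u6u61u6u611uu6u61u6u611uu6u61u6u611u1uu6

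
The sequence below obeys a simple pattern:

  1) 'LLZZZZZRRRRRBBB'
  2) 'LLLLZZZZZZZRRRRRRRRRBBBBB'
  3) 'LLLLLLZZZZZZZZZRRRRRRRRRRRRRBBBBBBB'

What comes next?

Each string has the form L^{2n} Z^{2n+3} R^{4n+1} B^{2n+1} (n = 1, 2, …).
Setting n = 4 gives 8, 11, 17, 9 characters in each block.

LLLLLLLLZZZZZZZZZZZRRRRRRRRRRRRRRRRRBBBBBBBBB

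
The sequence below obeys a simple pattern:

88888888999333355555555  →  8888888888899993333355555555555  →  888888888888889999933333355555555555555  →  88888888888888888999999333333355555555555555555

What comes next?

8888888888888888888899999993333333355555555555555555555

Term n consists of 3n-1 8's, followed by n 9's, followed by n+1 3's, followed by 3n-1 5's, where the shown terms are n = 3, 4, 5, 6.
At n = 7 the blocks have lengths 20, 7, 8, 20.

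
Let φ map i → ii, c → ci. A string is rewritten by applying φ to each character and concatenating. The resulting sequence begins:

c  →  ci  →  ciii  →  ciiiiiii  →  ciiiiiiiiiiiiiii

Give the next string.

φ(ciiiiiiiiiiiiiii) expands symbol-by-symbol to ci ii ii ii ii ii ii ii ii ii ii ii ii ii ii ii; joining the 16 pieces gives the next term.

ciiiiiiiiiiiiiiiiiiiiiiiiiiiiiii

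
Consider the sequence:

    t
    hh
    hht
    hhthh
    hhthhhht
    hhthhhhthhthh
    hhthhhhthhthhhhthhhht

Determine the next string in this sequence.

Each term (from the third on) is the previous term followed by the one before it: term 3 = hh·t = hht.
The next term joins hhthhhhthhthhhhthhhht and hhthhhhthhthh.

hhthhhhthhthhhhthhhhthhthhhhthhthh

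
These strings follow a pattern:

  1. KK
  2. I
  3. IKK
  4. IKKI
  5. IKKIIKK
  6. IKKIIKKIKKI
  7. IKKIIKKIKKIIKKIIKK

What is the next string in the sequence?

IKKIIKKIKKIIKKIIKKIKKIIKKIKKI

From term 3 onward, concatenate the last term with the second-to-last: I·KK = IKK, IKK·I = IKKI, …
The next term joins IKKIIKKIKKIIKKIIKK and IKKIIKKIKKI.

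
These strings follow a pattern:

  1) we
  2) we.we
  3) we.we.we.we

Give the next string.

s(k+1) = s(k)·.·s(k) — each term doubles the last with '.' between the halves.
So the next term is two copies of we.we.we.we with '.' between the halves.

we.we.we.we.we.we.we.we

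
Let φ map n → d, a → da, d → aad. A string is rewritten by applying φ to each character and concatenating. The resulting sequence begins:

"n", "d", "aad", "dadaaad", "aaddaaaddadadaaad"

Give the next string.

φ(aaddaaaddadadaaad) expands symbol-by-symbol to da da aad aad da da da aad aad da aad da aad da da da aad; joining the 17 pieces gives the next term.

dadaaadaaddadadaaadaaddaaaddaaaddadadaaad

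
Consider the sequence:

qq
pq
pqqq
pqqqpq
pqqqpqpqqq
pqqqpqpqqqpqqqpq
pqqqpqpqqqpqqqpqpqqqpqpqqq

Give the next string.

pqqqpqpqqqpqqqpqpqqqpqpqqqpqqqpqpqqqpqqqpq

This is a Fibonacci-style word recurrence s(k) = s(k−1)·s(k−2): e.g. pq·qq = pqqq.
The next term joins pqqqpqpqqqpqqqpqpqqqpqpqqq and pqqqpqpqqqpqqqpq.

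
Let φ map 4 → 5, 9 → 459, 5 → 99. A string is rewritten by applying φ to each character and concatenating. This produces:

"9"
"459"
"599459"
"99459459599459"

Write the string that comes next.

45945959945959945999459459599459

Applying the rule to each of the 14 symbols of 99459459599459 gives the pieces 459 459 5 99 459 5 99 459 99 459 459 5 99 459, which concatenate to the answer.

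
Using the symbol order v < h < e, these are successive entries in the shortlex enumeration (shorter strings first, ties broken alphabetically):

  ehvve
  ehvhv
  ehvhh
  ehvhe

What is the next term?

Treat ehvhe as a base-3 numeral over the given alphabet and add one, carrying through any trailing e's.

ehvev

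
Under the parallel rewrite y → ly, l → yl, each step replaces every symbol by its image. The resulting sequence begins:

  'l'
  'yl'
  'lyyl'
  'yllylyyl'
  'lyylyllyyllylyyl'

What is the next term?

Applying the rule to each of the 16 symbols of lyylyllyyllylyyl gives the pieces yl ly ly yl ly yl yl ly ly yl yl ly yl ly ly yl, which concatenate to the answer.

yllylyyllyylyllylyylyllyyllylyyl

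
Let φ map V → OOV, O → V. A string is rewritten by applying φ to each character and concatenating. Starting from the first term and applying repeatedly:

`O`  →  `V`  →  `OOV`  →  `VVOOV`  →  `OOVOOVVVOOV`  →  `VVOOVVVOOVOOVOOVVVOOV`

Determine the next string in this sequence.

Rewriting the 21 symbols of VVOOVVVOOVOOVOOVVVOOV one by one yields OOV OOV V V OOV OOV OOV V V OOV V V OOV V V OOV OOV OOV V V OOV; concatenated:

OOVOOVVVOOVOOVOOVVVOOVVVOOVVVOOVOOVOOVVVOOV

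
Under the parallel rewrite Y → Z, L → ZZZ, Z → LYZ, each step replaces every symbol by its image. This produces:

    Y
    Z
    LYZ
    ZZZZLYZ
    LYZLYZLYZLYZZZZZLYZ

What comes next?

ZZZZLYZZZZZLYZZZZZLYZZZZZLYZLYZLYZLYZLYZZZZZLYZ

Applying the rule to each of the 19 symbols of LYZLYZLYZLYZZZZZLYZ gives the pieces ZZZ Z LYZ ZZZ Z LYZ ZZZ Z LYZ ZZZ Z LYZ LYZ LYZ LYZ LYZ ZZZ Z LYZ, which concatenate to the answer.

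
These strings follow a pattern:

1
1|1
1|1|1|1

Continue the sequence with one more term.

1|1|1|1|1|1|1|1

s(k+1) = s(k)·|·s(k) — each term doubles the last with '|' between the halves.
So the next term is two copies of 1|1|1|1 with '|' between the halves.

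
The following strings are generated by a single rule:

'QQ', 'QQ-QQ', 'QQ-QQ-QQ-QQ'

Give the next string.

QQ-QQ-QQ-QQ-QQ-QQ-QQ-QQ

Each string is two copies of the previous one joined by '-'.
One more doubling of QQ-QQ-QQ-QQ gives the answer.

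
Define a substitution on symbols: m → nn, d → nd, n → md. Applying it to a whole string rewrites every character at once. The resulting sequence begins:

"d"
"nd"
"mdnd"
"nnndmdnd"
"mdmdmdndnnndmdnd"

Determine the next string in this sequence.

nnndnnndnnndmdndmdmdmdndnnndmdnd

Replace each of the 16 characters of mdmdmdndnnndmdnd in place — nn nd nn nd nn nd md nd md md md nd nn nd md nd — and concatenate.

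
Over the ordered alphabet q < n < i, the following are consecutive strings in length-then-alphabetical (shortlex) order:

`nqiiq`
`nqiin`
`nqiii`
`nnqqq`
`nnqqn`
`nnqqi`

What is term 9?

Advancing 3 positions from nnqqi through nnqqi → nnqnq → nnqnn reaches term 9.

nnqni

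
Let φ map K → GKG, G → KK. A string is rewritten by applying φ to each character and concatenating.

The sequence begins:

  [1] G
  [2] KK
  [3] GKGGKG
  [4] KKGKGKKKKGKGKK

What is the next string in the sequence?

Rewriting the 14 symbols of KKGKGKKKKGKGKK one by one yields GKG GKG KK GKG KK GKG GKG GKG GKG KK GKG KK GKG GKG; concatenated:

GKGGKGKKGKGKKGKGGKGGKGGKGKKGKGKKGKGGKG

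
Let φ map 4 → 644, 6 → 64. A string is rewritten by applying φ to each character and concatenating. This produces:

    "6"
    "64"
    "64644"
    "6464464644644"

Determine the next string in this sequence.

Replace each of the 13 characters of 6464464644644 in place — 64 644 64 644 644 64 644 64 644 644 64 644 644 — and concatenate.

6464464644644646446464464464644644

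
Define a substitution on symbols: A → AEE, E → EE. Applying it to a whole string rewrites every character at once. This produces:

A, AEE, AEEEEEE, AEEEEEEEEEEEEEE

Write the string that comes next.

AEEEEEEEEEEEEEEEEEEEEEEEEEEEEEE

φ(AEEEEEEEEEEEEEE) expands symbol-by-symbol to AEE EE EE EE EE EE EE EE EE EE EE EE EE EE EE; joining the 15 pieces gives the next term.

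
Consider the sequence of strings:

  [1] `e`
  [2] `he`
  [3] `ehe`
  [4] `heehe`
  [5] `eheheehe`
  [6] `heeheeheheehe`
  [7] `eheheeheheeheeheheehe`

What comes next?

heeheeheheeheeheheeheheeheeheheehe

Each term (from the third on) is the two preceding terms concatenated in order: term 3 = e·he = ehe.
Continuing: heeheeheheehe · eheheeheheeheeheheehe gives term 8.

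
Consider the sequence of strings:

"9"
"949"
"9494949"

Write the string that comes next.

s(k+1) = s(k)·4·s(k) — each term doubles the last with '4' between the halves.
One more doubling of 9494949 gives the answer.

949494949494949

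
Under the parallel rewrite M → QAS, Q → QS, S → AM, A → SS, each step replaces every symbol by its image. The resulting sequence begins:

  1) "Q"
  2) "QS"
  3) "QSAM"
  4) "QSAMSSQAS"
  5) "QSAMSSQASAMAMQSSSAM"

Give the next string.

QSAMSSQASAMAMQSSSAMSSQASSSQASQSAMAMAMSSQAS

Applying the rule to each of the 19 symbols of QSAMSSQASAMAMQSSSAM gives the pieces QS AM SS QAS AM AM QS SS AM SS QAS SS QAS QS AM AM AM SS QAS, which concatenate to the answer.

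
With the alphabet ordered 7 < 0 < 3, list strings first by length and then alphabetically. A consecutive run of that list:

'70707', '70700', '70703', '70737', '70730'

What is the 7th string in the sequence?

Continuing the enumeration 2 steps past 70730: 70730 → 70733 → (answer).

70077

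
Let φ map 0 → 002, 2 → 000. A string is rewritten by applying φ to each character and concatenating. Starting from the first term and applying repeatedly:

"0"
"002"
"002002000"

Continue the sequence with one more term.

002002000002002000002002002

Rewriting each symbol of 002002000: 0→002, 0→002, 2→000, 0→002, 0→002, 2→000, 0→002, 0→002, 0→002, which concatenates to 002 002 000 002 002 000 002 002 002.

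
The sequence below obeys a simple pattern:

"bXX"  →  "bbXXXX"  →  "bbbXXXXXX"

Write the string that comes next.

Each string has the form b^{n} X^{2n} (n = 1, 2, …).
At n = 4 the blocks have lengths 4, 8.

bbbbXXXXXXXX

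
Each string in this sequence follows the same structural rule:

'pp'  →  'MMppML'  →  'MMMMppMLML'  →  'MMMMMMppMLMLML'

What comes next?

Each term wraps the previous one in MM on the left and ML on the right.
Applying this once more to MMMMMMppMLMLML:

MMMMMMMMppMLMLMLML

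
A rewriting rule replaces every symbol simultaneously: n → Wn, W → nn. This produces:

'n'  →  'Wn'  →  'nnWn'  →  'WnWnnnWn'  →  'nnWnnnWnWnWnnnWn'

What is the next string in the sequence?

WnWnnnWnWnWnnnWnnnWnnnWnWnWnnnWn

Applying the rule to each of the 16 symbols of nnWnnnWnWnWnnnWn gives the pieces Wn Wn nn Wn Wn Wn nn Wn nn Wn nn Wn Wn Wn nn Wn, which concatenate to the answer.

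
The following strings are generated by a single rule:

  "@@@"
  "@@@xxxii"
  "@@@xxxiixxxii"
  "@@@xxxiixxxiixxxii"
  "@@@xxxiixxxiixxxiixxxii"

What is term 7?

Each term is the previous one with xxxii appended.
From @@@xxxiixxxiixxxiixxxii, 2 further steps: @@@xxxiixxxiixxxiixxxii → @@@xxxiixxxiixxxiixxxiixxxii → (answer).

@@@xxxiixxxiixxxiixxxiixxxiixxxii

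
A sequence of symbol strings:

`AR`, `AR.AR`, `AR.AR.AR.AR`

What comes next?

Each string is two copies of the previous one joined by '.'.
Doubling AR.AR.AR.AR with '.' between the halves:

AR.AR.AR.AR.AR.AR.AR.AR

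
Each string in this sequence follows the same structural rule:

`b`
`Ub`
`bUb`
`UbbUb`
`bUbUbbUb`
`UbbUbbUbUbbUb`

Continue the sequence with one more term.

Each term (from the third on) is the two preceding terms concatenated in order: term 3 = b·Ub = bUb.
Continuing: bUbUbbUb · UbbUbbUbUbbUb gives term 7.

bUbUbbUbUbbUbbUbUbbUb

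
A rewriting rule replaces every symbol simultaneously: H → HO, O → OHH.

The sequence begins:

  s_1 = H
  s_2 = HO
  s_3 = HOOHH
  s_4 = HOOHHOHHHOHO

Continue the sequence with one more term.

Rewriting each symbol of HOOHHOHHHOHO: H→HO, O→OHH, O→OHH, H→HO, H→HO, O→OHH, H→HO, H→HO, H→HO, O→OHH, H→HO, O→OHH, which concatenates to HO OHH OHH HO HO OHH HO HO HO OHH HO OHH.

HOOHHOHHHOHOOHHHOHOHOOHHHOOHH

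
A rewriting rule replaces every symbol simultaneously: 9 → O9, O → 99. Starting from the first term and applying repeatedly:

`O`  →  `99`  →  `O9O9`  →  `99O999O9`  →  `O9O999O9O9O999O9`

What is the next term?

Rewriting the 16 symbols of O9O999O9O9O999O9 one by one yields 99 O9 99 O9 O9 O9 99 O9 99 O9 99 O9 O9 O9 99 O9; concatenated:

99O999O9O9O999O999O999O9O9O999O9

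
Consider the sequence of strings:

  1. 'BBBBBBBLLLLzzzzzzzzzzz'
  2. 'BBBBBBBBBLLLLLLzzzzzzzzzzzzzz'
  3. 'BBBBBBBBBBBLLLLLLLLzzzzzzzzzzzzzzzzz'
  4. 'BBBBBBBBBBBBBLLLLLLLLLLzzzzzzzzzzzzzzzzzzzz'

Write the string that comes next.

BBBBBBBBBBBBBBBLLLLLLLLLLLLzzzzzzzzzzzzzzzzzzzzzzz

Each string has the form B^{2n+1} L^{2n-2} z^{3n+2}, where the shown terms are n = 3, 4, 5, 6.
For the next term, n = 7, so the run lengths are 15, 12, 23.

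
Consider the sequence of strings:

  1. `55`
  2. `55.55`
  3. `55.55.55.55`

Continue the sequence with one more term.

Each string is two copies of the previous one joined by '.'.
Doubling 55.55.55.55 with '.' between the halves:

55.55.55.55.55.55.55.55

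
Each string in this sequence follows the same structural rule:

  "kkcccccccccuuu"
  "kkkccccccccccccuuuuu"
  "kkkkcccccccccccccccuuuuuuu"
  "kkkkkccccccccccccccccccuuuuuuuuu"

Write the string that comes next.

Term n consists of n k's, followed by 3n+3 c's, followed by 2n-1 u's, where the shown terms are n = 2, 3, 4, 5.
For the next term, n = 6, so the run lengths are 6, 21, 11.

kkkkkkcccccccccccccccccccccuuuuuuuuuuu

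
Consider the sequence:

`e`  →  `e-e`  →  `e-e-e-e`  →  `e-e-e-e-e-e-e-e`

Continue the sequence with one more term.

s(k+1) = s(k)·-·s(k) — each term doubles the last with '-' between the halves.
Doubling e-e-e-e-e-e-e-e with '-' between the halves:

e-e-e-e-e-e-e-e-e-e-e-e-e-e-e-e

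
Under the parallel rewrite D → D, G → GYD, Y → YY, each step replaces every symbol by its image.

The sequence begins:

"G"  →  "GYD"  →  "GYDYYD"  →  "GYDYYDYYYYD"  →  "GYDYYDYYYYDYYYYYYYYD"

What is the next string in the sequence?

φ(GYDYYDYYYYDYYYYYYYYD) expands symbol-by-symbol to GYD YY D YY YY D YY YY YY YY D YY YY YY YY YY YY YY YY D; joining the 20 pieces gives the next term.

GYDYYDYYYYDYYYYYYYYDYYYYYYYYYYYYYYYYD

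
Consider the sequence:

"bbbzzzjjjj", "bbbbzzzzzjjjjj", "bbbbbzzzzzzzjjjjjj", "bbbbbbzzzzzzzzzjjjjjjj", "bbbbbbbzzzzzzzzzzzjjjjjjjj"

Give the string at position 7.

bbbbbbbbbzzzzzzzzzzzzzzzjjjjjjjjjj

The n-th term is n+1 b's then 2n-1 z's then n+2 j's, where the shown terms are n = 2, 3, 4, 5, 6.
For term 7, n = 8, so the run lengths are 9, 15, 10.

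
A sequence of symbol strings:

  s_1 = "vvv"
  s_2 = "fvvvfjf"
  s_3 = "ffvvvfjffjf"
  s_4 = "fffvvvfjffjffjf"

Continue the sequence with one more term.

Each term wraps the previous one in f on the left and fjf on the right.
Applying this once more to fffvvvfjffjffjf:

ffffvvvfjffjffjffjf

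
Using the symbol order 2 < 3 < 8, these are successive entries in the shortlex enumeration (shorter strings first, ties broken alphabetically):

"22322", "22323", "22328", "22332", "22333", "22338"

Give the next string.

22382

The successor of 22338 increments the rightmost position that isn't already 8 and resets every position after it to 2.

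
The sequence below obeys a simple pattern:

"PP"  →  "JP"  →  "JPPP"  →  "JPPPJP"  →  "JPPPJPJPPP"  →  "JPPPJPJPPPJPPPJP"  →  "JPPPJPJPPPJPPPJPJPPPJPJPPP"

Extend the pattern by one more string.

From term 3 onward, concatenate the last term with the second-to-last: JP·PP = JPPP, JPPP·JP = JPPPJP, …
So term 8 is JPPPJPJPPPJPPPJPJPPPJPJPPP·JPPPJPJPPPJPPPJP.

JPPPJPJPPPJPPPJPJPPPJPJPPPJPPPJPJPPPJPPPJP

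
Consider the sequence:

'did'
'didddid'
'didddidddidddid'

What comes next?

didddidddidddidddidddidddidddid

Every step duplicates the string with 'd' between the halves.
So the next term is two copies of didddidddidddid with 'd' between the halves.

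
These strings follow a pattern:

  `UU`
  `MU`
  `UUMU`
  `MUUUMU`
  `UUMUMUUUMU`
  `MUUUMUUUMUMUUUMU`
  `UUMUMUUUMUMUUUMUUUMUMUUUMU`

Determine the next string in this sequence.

MUUUMUUUMUMUUUMUUUMUMUUUMUMUUUMUUUMUMUUUMU

From term 3 onward, concatenate the second-to-last term with the last: UU·MU = UUMU, MU·UUMU = MUUUMU, …
So term 8 is MUUUMUUUMUMUUUMU·UUMUMUUUMUMUUUMUUUMUMUUUMU.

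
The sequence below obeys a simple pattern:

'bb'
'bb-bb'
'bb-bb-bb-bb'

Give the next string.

Every step duplicates the string with '-' between the halves.
Doubling bb-bb-bb-bb with '-' between the halves:

bb-bb-bb-bb-bb-bb-bb-bb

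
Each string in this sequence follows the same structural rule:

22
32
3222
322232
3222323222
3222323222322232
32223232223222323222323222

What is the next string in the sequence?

322232322232223232223232223222323222322232

Each term (from the third on) is the previous term followed by the one before it: term 3 = 32·22 = 3222.
Continuing: 32223232223222323222323222 · 3222323222322232 gives term 8.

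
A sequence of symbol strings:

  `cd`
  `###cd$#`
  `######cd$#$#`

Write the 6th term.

Every step adds ### to the front and $# to the end of the previous string.
From ######cd$#$#, 3 further steps: ######cd$#$# → #########cd$#$#$# → ############cd$#$#$#$# → (answer).

###############cd$#$#$#$#$#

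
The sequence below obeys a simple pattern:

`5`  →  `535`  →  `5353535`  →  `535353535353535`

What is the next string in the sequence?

s(k+1) = s(k)·3·s(k) — each term doubles the last with '3' between the halves.
Doubling 535353535353535 with '3' between the halves:

5353535353535353535353535353535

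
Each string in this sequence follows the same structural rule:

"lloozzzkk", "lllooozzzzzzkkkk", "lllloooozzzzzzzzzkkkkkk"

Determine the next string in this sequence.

lllllooooozzzzzzzzzzzzkkkkkkkk

Term n consists of n+1 l's, followed by n+1 o's, followed by 3n z's, followed by 2n k's (n = 1, 2, …).
For the next term, n = 4, so the run lengths are 5, 5, 12, 8.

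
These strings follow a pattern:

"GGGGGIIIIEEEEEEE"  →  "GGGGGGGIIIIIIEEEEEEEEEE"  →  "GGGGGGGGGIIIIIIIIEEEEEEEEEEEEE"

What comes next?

GGGGGGGGGGGIIIIIIIIIIEEEEEEEEEEEEEEEE

Each string has the form G^{2n+1} I^{2n} E^{3n+1}, where the shown terms are n = 2, 3, 4.
Setting n = 5 gives 11, 10, 16 characters in each block.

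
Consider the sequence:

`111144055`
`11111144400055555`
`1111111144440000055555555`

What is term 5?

11111111111144444400000000055555555555555

The n-th term is 2n+2 1's then n+1 4's then 2n-1 0's then 3n-1 5's (n = 1, 2, …).
For term 5, n = 5, so the run lengths are 12, 6, 9, 14.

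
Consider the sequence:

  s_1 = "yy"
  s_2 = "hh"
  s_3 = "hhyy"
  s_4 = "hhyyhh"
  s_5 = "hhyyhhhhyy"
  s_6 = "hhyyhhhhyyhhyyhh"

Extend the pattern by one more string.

hhyyhhhhyyhhyyhhhhyyhhhhyy

Each term (from the third on) is the previous term followed by the one before it: term 3 = hh·yy = hhyy.
So term 7 is hhyyhhhhyyhhyyhh·hhyyhhhhyy.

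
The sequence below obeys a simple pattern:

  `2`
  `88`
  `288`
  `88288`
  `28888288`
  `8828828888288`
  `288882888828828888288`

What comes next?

From term 3 onward, concatenate the second-to-last term with the last: 2·88 = 288, 88·288 = 88288, …
The next term joins 8828828888288 and 288882888828828888288.

8828828888288288882888828828888288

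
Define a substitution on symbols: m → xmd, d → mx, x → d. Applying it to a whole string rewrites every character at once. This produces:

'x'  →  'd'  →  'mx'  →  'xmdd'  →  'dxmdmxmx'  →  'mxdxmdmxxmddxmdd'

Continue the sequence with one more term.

xmddmxdxmdmxxmdddxmdmxmxdxmdmxmx

Replace each of the 16 characters of mxdxmdmxxmddxmdd in place — xmd d mx d xmd mx xmd d d xmd mx mx d xmd mx mx — and concatenate.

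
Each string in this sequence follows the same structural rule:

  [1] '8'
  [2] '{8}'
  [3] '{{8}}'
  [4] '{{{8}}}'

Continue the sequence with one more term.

Every step adds { to the front and } to the end of the previous string.
One more step from {{{8}}} gives the answer.

{{{{8}}}}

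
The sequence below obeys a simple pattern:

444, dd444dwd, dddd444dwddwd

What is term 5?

dddddddd444dwddwddwddwd

Every step adds dd to the front and dwd to the end of the previous string.
From dddd444dwddwd, 2 further steps: dddd444dwddwd → dddddd444dwddwddwd → (answer).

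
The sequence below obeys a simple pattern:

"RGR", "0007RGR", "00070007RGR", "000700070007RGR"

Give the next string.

0007000700070007RGR

The strings grow by a fixed prefix 0007 each time.
So the next term is 0007·000700070007RGR.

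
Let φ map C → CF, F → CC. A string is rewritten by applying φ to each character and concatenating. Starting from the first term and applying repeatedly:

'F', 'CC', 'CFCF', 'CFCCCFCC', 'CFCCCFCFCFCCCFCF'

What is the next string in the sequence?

CFCCCFCFCFCCCFCCCFCCCFCFCFCCCFCC

Replace each of the 16 characters of CFCCCFCFCFCCCFCF in place — CF CC CF CF CF CC CF CC CF CC CF CF CF CC CF CC — and concatenate.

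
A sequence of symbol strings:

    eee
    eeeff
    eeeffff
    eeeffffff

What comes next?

Each term is the previous one with ff appended.
One more step from eeeffffff gives the answer.

eeeffffffff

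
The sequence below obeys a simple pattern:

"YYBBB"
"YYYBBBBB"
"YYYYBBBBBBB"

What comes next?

Each string has the form Y^{n} B^{2n-1}, where the shown terms are n = 2, 3, 4.
At n = 5 the blocks have lengths 5, 9.

YYYYYBBBBBBBBB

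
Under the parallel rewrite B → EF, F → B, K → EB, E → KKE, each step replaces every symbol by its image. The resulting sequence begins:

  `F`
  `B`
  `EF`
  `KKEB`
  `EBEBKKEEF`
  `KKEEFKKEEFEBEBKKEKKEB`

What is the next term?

Applying the rule to each of the 21 symbols of KKEEFKKEEFEBEBKKEKKEB gives the pieces EB EB KKE KKE B EB EB KKE KKE B KKE EF KKE EF EB EB KKE EB EB KKE EF, which concatenate to the answer.

EBEBKKEKKEBEBEBKKEKKEBKKEEFKKEEFEBEBKKEEBEBKKEEF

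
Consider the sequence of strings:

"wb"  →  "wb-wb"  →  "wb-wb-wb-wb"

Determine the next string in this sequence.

Every step duplicates the string with '-' between the halves.
Doubling wb-wb-wb-wb with '-' between the halves:

wb-wb-wb-wb-wb-wb-wb-wb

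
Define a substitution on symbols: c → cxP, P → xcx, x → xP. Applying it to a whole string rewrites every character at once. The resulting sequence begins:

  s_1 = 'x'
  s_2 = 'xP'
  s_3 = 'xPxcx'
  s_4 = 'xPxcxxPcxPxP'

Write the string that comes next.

xPxcxxPcxPxPxPxcxcxPxPxcxxPxcx

Expanding xPxcxxPcxPxP: x→xP, P→xcx, x→xP, c→cxP, x→xP, x→xP, P→xcx, c→cxP, x→xP, P→xcx, x→xP, P→xcx. Concatenated: xP xcx xP cxP xP xP xcx cxP xP xcx xP xcx.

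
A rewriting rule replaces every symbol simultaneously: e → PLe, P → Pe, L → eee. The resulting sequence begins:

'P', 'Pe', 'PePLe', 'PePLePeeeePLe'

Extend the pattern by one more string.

Rewriting the 13 symbols of PePLePeeeePLe one by one yields Pe PLe Pe eee PLe Pe PLe PLe PLe PLe Pe eee PLe; concatenated:

PePLePeeeePLePePLePLePLePLePeeeePLe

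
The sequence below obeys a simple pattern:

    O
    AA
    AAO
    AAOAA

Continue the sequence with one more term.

AAOAAAAO

From term 3 onward, concatenate the last term with the second-to-last: AA·O = AAO, AAO·AA = AAOAA, …
Continuing: AAOAA · AAO gives term 5.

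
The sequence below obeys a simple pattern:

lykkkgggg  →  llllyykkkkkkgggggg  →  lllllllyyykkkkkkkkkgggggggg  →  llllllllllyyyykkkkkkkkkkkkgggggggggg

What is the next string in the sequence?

The n-th term is 3n-2 l's then n y's then 3n k's then 2n+2 g's (n = 1, 2, …).
Setting n = 5 gives 13, 5, 15, 12 characters in each block.

lllllllllllllyyyyykkkkkkkkkkkkkkkgggggggggggg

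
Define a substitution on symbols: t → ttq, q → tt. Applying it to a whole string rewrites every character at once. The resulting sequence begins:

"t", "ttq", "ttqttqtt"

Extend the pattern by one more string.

ttqttqttttqttqttttqttq

Expanding ttqttqtt: t→ttq, t→ttq, q→tt, t→ttq, t→ttq, q→tt, t→ttq, t→ttq. Concatenated: ttq ttq tt ttq ttq tt ttq ttq.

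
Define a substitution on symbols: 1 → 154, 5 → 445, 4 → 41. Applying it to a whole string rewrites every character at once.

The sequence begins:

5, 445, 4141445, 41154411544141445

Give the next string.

4115415444541411541544454141154411544141445

Replace each of the 17 characters of 41154411544141445 in place — 41 154 154 445 41 41 154 154 445 41 41 154 41 154 41 41 445 — and concatenate.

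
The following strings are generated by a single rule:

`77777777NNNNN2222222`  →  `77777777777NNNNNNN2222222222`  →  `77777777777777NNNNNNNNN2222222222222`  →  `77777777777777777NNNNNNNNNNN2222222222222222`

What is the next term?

77777777777777777777NNNNNNNNNNNNN2222222222222222222

The n-th term is 3n+2 7's then 2n+1 N's then 3n+1 2's, where the shown terms are n = 2, 3, 4, 5.
For the next term, n = 6, so the run lengths are 20, 13, 19.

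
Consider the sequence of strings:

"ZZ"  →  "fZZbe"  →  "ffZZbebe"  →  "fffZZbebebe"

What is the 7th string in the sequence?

Every step adds f to the front and be to the end of the previous string.
From fffZZbebebe, 3 further steps: fffZZbebebe → ffffZZbebebebe → fffffZZbebebebebe → (answer).

ffffffZZbebebebebebe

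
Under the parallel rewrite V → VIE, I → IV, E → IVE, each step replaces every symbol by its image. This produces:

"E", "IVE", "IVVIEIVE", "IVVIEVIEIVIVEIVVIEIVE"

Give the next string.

Replace each of the 21 characters of IVVIEVIEIVIVEIVVIEIVE in place — IV VIE VIE IV IVE VIE IV IVE IV VIE IV VIE IVE IV VIE VIE IV IVE IV VIE IVE — and concatenate.

IVVIEVIEIVIVEVIEIVIVEIVVIEIVVIEIVEIVVIEVIEIVIVEIVVIEIVE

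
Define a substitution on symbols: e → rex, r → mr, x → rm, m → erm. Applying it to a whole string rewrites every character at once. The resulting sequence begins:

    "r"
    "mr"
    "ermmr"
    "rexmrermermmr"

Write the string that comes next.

Rewriting the 13 symbols of rexmrermermmr one by one yields mr rex rm erm mr rex mr erm rex mr erm erm mr; concatenated:

mrrexrmermmrrexmrermrexmrermermmr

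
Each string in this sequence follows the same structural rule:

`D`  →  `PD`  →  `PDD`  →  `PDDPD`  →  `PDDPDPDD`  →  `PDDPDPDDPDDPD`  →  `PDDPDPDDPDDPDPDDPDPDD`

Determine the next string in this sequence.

Each term (from the third on) is the previous term followed by the one before it: term 3 = PD·D = PDD.
So term 8 is PDDPDPDDPDDPDPDDPDPDD·PDDPDPDDPDDPD.

PDDPDPDDPDDPDPDDPDPDDPDDPDPDDPDDPD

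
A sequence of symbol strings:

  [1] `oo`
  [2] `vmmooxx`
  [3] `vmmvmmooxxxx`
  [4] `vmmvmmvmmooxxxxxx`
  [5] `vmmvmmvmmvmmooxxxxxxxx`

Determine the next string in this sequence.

vmmvmmvmmvmmvmmooxxxxxxxxxx

Each term wraps the previous one in vmm on the left and xx on the right.
One more step from vmmvmmvmmvmmooxxxxxxxx gives the answer.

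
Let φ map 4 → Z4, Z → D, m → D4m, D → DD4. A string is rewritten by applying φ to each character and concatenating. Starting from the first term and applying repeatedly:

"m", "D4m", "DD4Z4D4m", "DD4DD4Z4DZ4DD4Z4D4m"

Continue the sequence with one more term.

φ(DD4DD4Z4DZ4DD4Z4D4m) expands symbol-by-symbol to DD4 DD4 Z4 DD4 DD4 Z4 D Z4 DD4 D Z4 DD4 DD4 Z4 D Z4 DD4 Z4 D4m; joining the 19 pieces gives the next term.

DD4DD4Z4DD4DD4Z4DZ4DD4DZ4DD4DD4Z4DZ4DD4Z4D4m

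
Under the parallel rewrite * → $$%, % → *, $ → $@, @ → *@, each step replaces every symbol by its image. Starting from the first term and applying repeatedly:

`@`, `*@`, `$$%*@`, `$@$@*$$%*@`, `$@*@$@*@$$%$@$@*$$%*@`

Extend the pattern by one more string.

$@*@$$%*@$@*@$$%*@$@$@*$@*@$@*@$$%$@$@*$$%*@

φ($@*@$@*@$$%$@$@*$$%*@) expands symbol-by-symbol to $@ *@ $$% *@ $@ *@ $$% *@ $@ $@ * $@ *@ $@ *@ $$% $@ $@ * $$% *@; joining the 21 pieces gives the next term.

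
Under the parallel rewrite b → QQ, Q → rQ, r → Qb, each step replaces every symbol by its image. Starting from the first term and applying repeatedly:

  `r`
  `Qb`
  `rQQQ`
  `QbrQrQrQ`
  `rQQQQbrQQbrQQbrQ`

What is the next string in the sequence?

QbrQrQrQrQQQQbrQrQQQQbrQrQQQQbrQ

Applying the rule to each of the 16 symbols of rQQQQbrQQbrQQbrQ gives the pieces Qb rQ rQ rQ rQ QQ Qb rQ rQ QQ Qb rQ rQ QQ Qb rQ, which concatenate to the answer.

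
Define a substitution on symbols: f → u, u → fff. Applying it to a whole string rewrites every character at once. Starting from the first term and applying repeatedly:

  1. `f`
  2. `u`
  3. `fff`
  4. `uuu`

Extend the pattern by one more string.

fffffffff

Apply φ to uuu symbol by symbol: u→fff, u→fff, u→fff; joined: fff fff fff.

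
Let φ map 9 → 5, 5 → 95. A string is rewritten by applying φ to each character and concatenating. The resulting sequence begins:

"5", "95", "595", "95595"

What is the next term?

59595595

Expanding 95595: 9→5, 5→95, 5→95, 9→5, 5→95. Concatenated: 5 95 95 5 95.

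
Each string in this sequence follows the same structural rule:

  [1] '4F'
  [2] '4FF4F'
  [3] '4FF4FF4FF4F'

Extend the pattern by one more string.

Every step duplicates the string with 'F' between the halves.
Doubling 4FF4FF4FF4F with 'F' between the halves:

4FF4FF4FF4FF4FF4FF4FF4F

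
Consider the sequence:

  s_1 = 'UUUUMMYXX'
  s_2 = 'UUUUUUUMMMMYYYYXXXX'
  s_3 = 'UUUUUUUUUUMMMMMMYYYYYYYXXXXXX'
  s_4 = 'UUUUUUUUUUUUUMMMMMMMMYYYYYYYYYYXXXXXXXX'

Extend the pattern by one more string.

Term n consists of 3n+1 U's, followed by 2n M's, followed by 3n-2 Y's, followed by 2n X's (n = 1, 2, …).
Setting n = 5 gives 16, 10, 13, 10 characters in each block.

UUUUUUUUUUUUUUUUMMMMMMMMMMYYYYYYYYYYYYYXXXXXXXXXX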